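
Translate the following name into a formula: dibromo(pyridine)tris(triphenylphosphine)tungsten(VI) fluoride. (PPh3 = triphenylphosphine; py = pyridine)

[WBr2(PPh3)3(py)]F4

Ligands: 3 triphenylphosphine (PPh3, neutral), 2 bromo (Br, -1), 1 pyridine (py, neutral). Ligand charge sum = -2.
With W in oxidation state +6, the complex ion is [W...]^4+.
Charge balance with fluoride (-1) requires 1 complex ion per 4 fluoride.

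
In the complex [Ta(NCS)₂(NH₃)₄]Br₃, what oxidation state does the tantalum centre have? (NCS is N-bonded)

+5

3 bromide outside the brackets (-1 each) → the complex ion is 3+.
Ligand charges: 2×NCS = -2; 4×NH3 neutral; sum -2.
Ta + (-2) = 3+ ⇒ Ta is +5.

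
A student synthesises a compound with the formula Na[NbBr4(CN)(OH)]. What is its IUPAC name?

The 1 sodium counter-ion carries a total charge of +1, so each complex ion is 1−.
Ligand charges: 1×hydroxo (-1 each), 1×cyano (-1 each), 4×bromo (-1 each); total -6. So Nb + (-6) = 1−, giving Nb = +5.
The complex ion is anionic, so niobium takes the -ate form niobate(V).

sodium tetrabromocyanohydroxoniobate(V)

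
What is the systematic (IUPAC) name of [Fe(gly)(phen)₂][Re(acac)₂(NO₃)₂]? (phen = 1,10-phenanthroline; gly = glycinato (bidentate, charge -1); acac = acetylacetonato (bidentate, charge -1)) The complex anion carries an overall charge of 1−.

Both ions are complex: the cation is named first with the plain metal name, the anion second with the -ate form; each ion's ligands are alphabetised independently.
The complex anion is given as 1−; its ligand charges sum to -4, so Re = +3.
A 1:1 salt means the cation carries the equal and opposite charge, 1+.
Cation: ligand charges sum to -1; for the ion to be 1+, Fe = +2.

(glycinato)bis(1,10-phenanthroline)iron(II) bis(acetylacetonato)dinitratorhenate(III)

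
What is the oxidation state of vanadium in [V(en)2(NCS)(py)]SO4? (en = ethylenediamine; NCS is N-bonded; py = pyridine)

+3

1 sulfate outside the brackets (-2 each) → the complex ion is 2+.
Ligand charges: 2×en neutral; 1×NCS = -1; 1×py neutral; sum -1.
V + (-1) = 2+ ⇒ V is +3.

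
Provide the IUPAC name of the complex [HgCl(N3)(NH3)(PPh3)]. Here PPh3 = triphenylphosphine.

ammineazidochloro(triphenylphosphine)mercury(II)

There is no counter-ion, so the complex is neutral overall.
Ligand charges: 1×chloro (-1 each), 1×triphenylphosphine (neutral), 1×ammine (neutral), 1×azido (-1 each); total -2. So Hg + (-2) = 0, giving Hg = +2.
Ligands are named alphabetically: ammine before azido before chloro before triphenylphosphine.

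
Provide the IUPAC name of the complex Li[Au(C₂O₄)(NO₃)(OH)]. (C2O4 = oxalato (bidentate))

lithium hydroxonitratooxalatoaurate(III)

The 1 lithium counter-ion carries a total charge of +1, so each complex ion is 1−.
Ligand charges: 1×nitrato (-1 each), 1×oxalato (-2 each), 1×hydroxo (-1 each); total -4. So Au + (-4) = 1−, giving Au = +3.
The complex ion is anionic, so gold takes the -ate form aurate(III).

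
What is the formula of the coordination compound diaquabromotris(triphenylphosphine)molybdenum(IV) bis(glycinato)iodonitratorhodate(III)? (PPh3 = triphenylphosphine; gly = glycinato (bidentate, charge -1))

Cation [Mo…]: ligand charges -1, Mo(IV) ⇒ ion charge 3+.
Anion [Rh…]: ligand charges -4, Rh(III) ⇒ ion charge 1−.

[MoBr(H2O)2(PPh3)3][Rh(gly)2I(NO3)]3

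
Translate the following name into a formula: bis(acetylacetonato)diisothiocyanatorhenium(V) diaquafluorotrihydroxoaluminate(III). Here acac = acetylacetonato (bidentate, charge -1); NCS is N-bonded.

Cation [Re…]: ligand charges -4, Re(V) ⇒ ion charge 1+.
Anion [Al…]: ligand charges -4, Al(III) ⇒ ion charge 1−.
One 1+ cation balances one 1− anion.

[Re(acac)2(NCS)2][AlF(H2O)2(OH)3]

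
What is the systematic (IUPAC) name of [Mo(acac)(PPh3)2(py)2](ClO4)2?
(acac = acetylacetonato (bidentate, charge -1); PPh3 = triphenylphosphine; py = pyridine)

(acetylacetonato)bis(pyridine)bis(triphenylphosphine)molybdenum(III) perchlorate

The 2 perchlorate counter-ions carry a total charge of -2, so each complex ion is 2+.
Ligand charges: 1×acetylacetonato (-1 each), 2×triphenylphosphine (neutral), 2×pyridine (neutral); total -1. So Mo + (-1) = 2+, giving Mo = +3.
Ligands are named alphabetically: acetylacetonato before pyridine before triphenylphosphine.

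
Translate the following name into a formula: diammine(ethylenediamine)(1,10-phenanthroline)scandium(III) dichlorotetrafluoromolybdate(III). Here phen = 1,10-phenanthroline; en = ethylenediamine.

[Sc(en)(NH3)2(phen)][MoCl2F4]

Cation [Sc…]: ligand charges 0, Sc(III) ⇒ ion charge 3+.
Anion [Mo…]: ligand charges -6, Mo(III) ⇒ ion charge 3−.
One 3+ cation balances one 3− anion.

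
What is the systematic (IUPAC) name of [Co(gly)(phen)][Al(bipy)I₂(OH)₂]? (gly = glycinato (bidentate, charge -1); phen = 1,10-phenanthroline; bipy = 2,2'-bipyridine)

(glycinato)(1,10-phenanthroline)cobalt(II) (2,2'-bipyridine)dihydroxodiiodoaluminate(III)

Aluminium is always +3 in its complexes; the anion's ligand charges sum to -4, so the complex anion is 1−.
A 1:1 salt means the cation carries the equal and opposite charge, 1+.
Cation: ligand charges sum to -1; for the ion to be 1+, Co = +2.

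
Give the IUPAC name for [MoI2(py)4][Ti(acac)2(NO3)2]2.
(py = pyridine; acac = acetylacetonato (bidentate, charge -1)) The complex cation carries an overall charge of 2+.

The complex cation is given as 2+; its ligand charges sum to -2, so Mo = +4.
With 2 anions per cation, each anion must be 2/2 = 1−.
Anion: ligand charges sum to -4; for the ion to be 1−, Ti = +3.

diiodotetrakis(pyridine)molybdenum(IV) bis(acetylacetonato)dinitratotitanate(III)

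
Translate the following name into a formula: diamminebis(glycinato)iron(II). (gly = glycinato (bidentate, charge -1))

[Fe(gly)2(NH3)2]

Ligands: 2 ammine (NH3, neutral), 2 glycinato (gly, -1). Ligand charge sum = -2.
With Fe in oxidation state +2, the complex ion is [Fe...].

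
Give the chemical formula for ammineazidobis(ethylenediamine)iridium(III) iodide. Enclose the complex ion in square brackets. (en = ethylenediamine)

Ligands: 2 ethylenediamine (en, neutral), 1 ammine (NH3, neutral), 1 azido (N3, -1). Ligand charge sum = -1.
With Ir in oxidation state +3, the complex ion is [Ir...]^2+.
Charge balance with iodide (-1) requires 1 complex ion per 2 iodide.

[Ir(en)2(N3)(NH3)]I2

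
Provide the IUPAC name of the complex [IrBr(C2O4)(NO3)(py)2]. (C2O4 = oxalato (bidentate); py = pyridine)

bromonitratooxalatobis(pyridine)iridium(IV)

There is no counter-ion, so the complex is neutral overall.
Ligand charges: 1×oxalato (-2 each), 1×nitrato (-1 each), 2×pyridine (neutral), 1×bromo (-1 each); total -4. So Ir + (-4) = 0, giving Ir = +4.
Ligands are named alphabetically: bromo before nitrato before oxalato before pyridine.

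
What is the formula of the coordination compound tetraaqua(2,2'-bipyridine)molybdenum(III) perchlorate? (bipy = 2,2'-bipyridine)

Ligands: 4 aqua (H2O, neutral), 1 2,2'-bipyridine (bipy, neutral). Ligand charge sum = 0.
With Mo in oxidation state +3, the complex ion is [Mo...]^3+.
Charge balance with perchlorate (-1) requires 1 complex ion per 3 perchlorate.

[Mo(bipy)(H2O)4](ClO4)3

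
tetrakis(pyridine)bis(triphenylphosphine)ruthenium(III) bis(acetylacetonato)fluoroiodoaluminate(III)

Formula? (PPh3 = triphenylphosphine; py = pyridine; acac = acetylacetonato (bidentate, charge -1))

Cation [Ru…]: ligand charges 0, Ru(III) ⇒ ion charge 3+.
Anion [Al…]: ligand charges -4, Al(III) ⇒ ion charge 1−.

[Ru(PPh3)2(py)4][Al(acac)2FI]3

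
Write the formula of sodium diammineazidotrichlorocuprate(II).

Ligands: 3 chloro (Cl, -1), 1 azido (N3, -1), 2 ammine (NH3, neutral). Ligand charge sum = -4.
With Cu in oxidation state +2, the complex ion is [Cu...]^2−.
Charge balance with sodium (+1) requires 1 complex ion per 2 sodium.

Na2[CuCl3(N3)(NH3)2]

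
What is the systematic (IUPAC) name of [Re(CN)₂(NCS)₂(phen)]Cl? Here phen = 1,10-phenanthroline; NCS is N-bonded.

The 1 chloride counter-ion carries a total charge of -1, so each complex ion is 1+.
Ligand charges: 1×1,10-phenanthroline (neutral), 2×cyano (-1 each), 2×isothiocyanato (-1 each); total -4. So Re + (-4) = 1+, giving Re = +5.
Ligands are named alphabetically: cyano before isothiocyanato before phenanthroline.

dicyanodiisothiocyanato(1,10-phenanthroline)rhenium(V) chloride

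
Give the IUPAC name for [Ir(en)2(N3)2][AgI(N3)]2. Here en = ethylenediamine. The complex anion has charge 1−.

diazidobis(ethylenediamine)iridium(IV) azidoiodoargentate(I)

Both ions are complex: the cation is named first with the plain metal name, the anion second with the -ate form; each ion's ligands are alphabetised independently.
The complex anion is given as 1−; its ligand charges sum to -2, so Ag = +1.
With 2 anions per cation, the cation must be 2×1 = 2+.
Cation: ligand charges sum to -2; for the ion to be 2+, Ir = +4.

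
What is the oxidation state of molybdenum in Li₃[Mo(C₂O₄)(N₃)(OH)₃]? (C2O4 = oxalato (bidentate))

+3

3 lithium outside the brackets (+1 each) → the complex ion is 3−.
Ligand charges: 1×C2O4 = -2; 1×N3 = -1; 3×OH = -3; sum -6.
Mo + (-6) = 3− ⇒ Mo is +3.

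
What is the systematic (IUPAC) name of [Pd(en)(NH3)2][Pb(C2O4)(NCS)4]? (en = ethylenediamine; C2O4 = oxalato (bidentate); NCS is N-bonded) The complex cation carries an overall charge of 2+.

diammine(ethylenediamine)palladium(II) tetraisothiocyanatooxalatoplumbate(IV)

Both ions are complex: the cation is named first with the plain metal name, the anion second with the -ate form; each ion's ligands are alphabetised independently.
The complex cation is given as 2+; its ligand charges sum to 0, so Pd = +2.
A 1:1 salt means the anion carries the equal and opposite charge, 2−.
Anion: ligand charges sum to -6; for the ion to be 2−, Pb = +4.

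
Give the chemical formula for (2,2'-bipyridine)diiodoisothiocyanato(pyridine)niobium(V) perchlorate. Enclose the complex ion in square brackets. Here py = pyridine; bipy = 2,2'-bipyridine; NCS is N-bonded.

Ligands: 1 pyridine (py, neutral), 2 iodo (I, -1), 1 2,2'-bipyridine (bipy, neutral), 1 isothiocyanato (NCS, -1). Ligand charge sum = -3.
With Nb in oxidation state +5, the complex ion is [Nb...]^2+.
Charge balance with perchlorate (-1) requires 1 complex ion per 2 perchlorate.

[Nb(bipy)I2(NCS)(py)](ClO4)2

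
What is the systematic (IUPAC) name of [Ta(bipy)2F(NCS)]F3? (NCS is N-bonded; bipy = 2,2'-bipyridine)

bis(2,2'-bipyridine)fluoroisothiocyanatotantalum(V) fluoride

The 3 fluoride counter-ions carry a total charge of -3, so each complex ion is 3+.
Ligand charges: 1×isothiocyanato (-1 each), 2×2,2'-bipyridine (neutral), 1×fluoro (-1 each); total -2. So Ta + (-2) = 3+, giving Ta = +5.
Ligands are named alphabetically: bipyridine before fluoro before isothiocyanato.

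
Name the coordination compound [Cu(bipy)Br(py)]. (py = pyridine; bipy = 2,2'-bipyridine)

(2,2'-bipyridine)bromo(pyridine)copper(I)

There is no counter-ion, so the complex is neutral overall.
Ligand charges: 1×pyridine (neutral), 1×bromo (-1 each), 1×2,2'-bipyridine (neutral); total -1. So Cu + (-1) = 0, giving Cu = +1.
Ligands are named alphabetically: bipyridine before bromo before pyridine.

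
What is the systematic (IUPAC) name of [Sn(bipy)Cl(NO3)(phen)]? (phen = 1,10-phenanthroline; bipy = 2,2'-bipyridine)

There is no counter-ion, so the complex is neutral overall.
Ligand charges: 1×1,10-phenanthroline (neutral), 1×nitrato (-1 each), 1×2,2'-bipyridine (neutral), 1×chloro (-1 each); total -2. So Sn + (-2) = 0, giving Sn = +2.
Ligands are named alphabetically: bipyridine before chloro before nitrato before phenanthroline.

(2,2'-bipyridine)chloronitrato(1,10-phenanthroline)tin(II)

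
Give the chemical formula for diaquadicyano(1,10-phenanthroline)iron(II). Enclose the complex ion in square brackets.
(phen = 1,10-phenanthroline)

[Fe(CN)2(H2O)2(phen)]

Ligands: 2 aqua (H2O, neutral), 2 cyano (CN, -1), 1 1,10-phenanthroline (phen, neutral). Ligand charge sum = -2.
With Fe in oxidation state +2, the complex ion is [Fe...].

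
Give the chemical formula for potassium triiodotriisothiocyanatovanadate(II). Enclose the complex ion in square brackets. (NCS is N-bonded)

K4[VI3(NCS)3]

Ligands: 3 isothiocyanato (NCS, -1), 3 iodo (I, -1). Ligand charge sum = -6.
With V in oxidation state +2, the complex ion is [V...]^4−.
Charge balance with potassium (+1) requires 1 complex ion per 4 potassium.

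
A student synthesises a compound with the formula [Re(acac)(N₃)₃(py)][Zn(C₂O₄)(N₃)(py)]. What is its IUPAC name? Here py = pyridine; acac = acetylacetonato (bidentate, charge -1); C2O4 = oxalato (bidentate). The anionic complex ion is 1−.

(acetylacetonato)triazido(pyridine)rhenium(V) azidooxalato(pyridine)zincate(II)

The complex anion is given as 1−; its ligand charges sum to -3, so Zn = +2.
A 1:1 salt means the cation carries the equal and opposite charge, 1+.
Cation: ligand charges sum to -4; for the ion to be 1+, Re = +5.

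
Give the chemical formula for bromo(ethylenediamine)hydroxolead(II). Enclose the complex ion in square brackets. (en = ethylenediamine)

Ligands: 1 ethylenediamine (en, neutral), 1 bromo (Br, -1), 1 hydroxo (OH, -1). Ligand charge sum = -2.
With Pb in oxidation state +2, the complex ion is [Pb...].

[PbBr(en)(OH)]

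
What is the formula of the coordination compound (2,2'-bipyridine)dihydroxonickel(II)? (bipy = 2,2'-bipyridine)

[Ni(bipy)(OH)2]

Ligands: 2 hydroxo (OH, -1), 1 2,2'-bipyridine (bipy, neutral). Ligand charge sum = -2.
With Ni in oxidation state +2, the complex ion is [Ni...].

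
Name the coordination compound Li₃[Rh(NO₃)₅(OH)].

The 3 lithium counter-ions carry a total charge of +3, so each complex ion is 3−.
Ligand charges: 1×hydroxo (-1 each), 5×nitrato (-1 each); total -6. So Rh + (-6) = 3−, giving Rh = +3.
Ligands are named alphabetically: hydroxo before nitrato.
The complex ion is anionic, so rhodium takes the -ate form rhodate(III).

lithium hydroxopentanitratorhodate(III)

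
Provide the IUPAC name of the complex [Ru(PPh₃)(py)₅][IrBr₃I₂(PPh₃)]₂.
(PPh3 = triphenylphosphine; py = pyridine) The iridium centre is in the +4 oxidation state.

Ir is given as +4; the anion's ligand charges sum to -5, so the complex anion is 1−.
With 2 anions per cation, the cation must be 2×1 = 2+.
Cation: ligand charges sum to 0; for the ion to be 2+, Ru = +2.

pentakis(pyridine)(triphenylphosphine)ruthenium(II) tribromodiiodo(triphenylphosphine)iridate(IV)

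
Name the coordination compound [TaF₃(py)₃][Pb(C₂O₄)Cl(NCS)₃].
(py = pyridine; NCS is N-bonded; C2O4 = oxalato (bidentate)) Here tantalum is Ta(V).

trifluorotris(pyridine)tantalum(V) chlorotriisothiocyanatooxalatoplumbate(IV)

Both ions are complex: the cation is named first with the plain metal name, the anion second with the -ate form; each ion's ligands are alphabetised independently.
Ta is given as +5; the cation's ligand charges sum to -3, so the complex cation is 2+.
A 1:1 salt means the anion carries the equal and opposite charge, 2−.
Anion: ligand charges sum to -6; for the ion to be 2−, Pb = +4.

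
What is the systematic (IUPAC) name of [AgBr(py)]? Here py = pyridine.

There is no counter-ion, so the complex is neutral overall.
Ligand charges: 1×bromo (-1 each), 1×pyridine (neutral); total -1. So Ag + (-1) = 0, giving Ag = +1.
Ligands are named alphabetically: bromo before pyridine.

bromo(pyridine)silver(I)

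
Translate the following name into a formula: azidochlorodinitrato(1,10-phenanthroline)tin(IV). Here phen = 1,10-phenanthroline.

[SnCl(N3)(NO3)2(phen)]

Ligands: 1 1,10-phenanthroline (phen, neutral), 1 azido (N3, -1), 2 nitrato (NO3, -1), 1 chloro (Cl, -1). Ligand charge sum = -4.
With Sn in oxidation state +4, the complex ion is [Sn...].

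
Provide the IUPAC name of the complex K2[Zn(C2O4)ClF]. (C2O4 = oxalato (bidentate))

potassium chlorofluorooxalatozincate(II)

The 2 potassium counter-ions carry a total charge of +2, so each complex ion is 2−.
Ligand charges: 1×fluoro (-1 each), 1×chloro (-1 each), 1×oxalato (-2 each); total -4. So Zn + (-4) = 2−, giving Zn = +2.
Ligands are named alphabetically: chloro before fluoro before oxalato.
The complex ion is anionic, so zinc takes the -ate form zincate(II).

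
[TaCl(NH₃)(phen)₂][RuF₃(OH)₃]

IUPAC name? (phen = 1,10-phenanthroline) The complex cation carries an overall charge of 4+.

Both ions are complex: the cation is named first with the plain metal name, the anion second with the -ate form; each ion's ligands are alphabetised independently.
The complex cation is given as 4+; its ligand charges sum to -1, so Ta = +5.
A 1:1 salt means the anion carries the equal and opposite charge, 4−.
Anion: ligand charges sum to -6; for the ion to be 4−, Ru = +2.

amminechlorobis(1,10-phenanthroline)tantalum(V) trifluorotrihydroxoruthenate(II)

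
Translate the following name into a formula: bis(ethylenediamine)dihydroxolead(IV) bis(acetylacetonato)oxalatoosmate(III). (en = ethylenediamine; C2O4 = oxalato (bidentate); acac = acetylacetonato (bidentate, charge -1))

[Pb(en)2(OH)2][Os(acac)2(C2O4)]2

Cation [Pb…]: ligand charges -2, Pb(IV) ⇒ ion charge 2+.
Anion [Os…]: ligand charges -4, Os(III) ⇒ ion charge 1−.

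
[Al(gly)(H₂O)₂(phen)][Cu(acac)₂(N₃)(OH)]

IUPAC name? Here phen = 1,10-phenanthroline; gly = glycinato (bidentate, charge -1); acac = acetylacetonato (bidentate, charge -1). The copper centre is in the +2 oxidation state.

diaqua(glycinato)(1,10-phenanthroline)aluminium(III) bis(acetylacetonato)azidohydroxocuprate(II)

Cu is given as +2; the anion's ligand charges sum to -4, so the complex anion is 2−.
A 1:1 salt means the cation carries the equal and opposite charge, 2+.
Cation: ligand charges sum to -1; for the ion to be 2+, Al = +3.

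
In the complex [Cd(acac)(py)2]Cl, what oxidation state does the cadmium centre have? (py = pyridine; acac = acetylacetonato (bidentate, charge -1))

+2

1 chloride outside the brackets (-1 each) → the complex ion is 1+.
Ligand charges: 2×py neutral; 1×acac = -1; sum -1.
Cd + (-1) = 1+ ⇒ Cd is +2.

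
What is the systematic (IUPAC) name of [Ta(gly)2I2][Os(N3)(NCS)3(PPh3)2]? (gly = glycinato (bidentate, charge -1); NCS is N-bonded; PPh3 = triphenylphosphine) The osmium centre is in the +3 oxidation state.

bis(glycinato)diiodotantalum(V) azidotriisothiocyanatobis(triphenylphosphine)osmate(III)

Both ions are complex: the cation is named first with the plain metal name, the anion second with the -ate form; each ion's ligands are alphabetised independently.
Os is given as +3; the anion's ligand charges sum to -4, so the complex anion is 1−.
A 1:1 salt means the cation carries the equal and opposite charge, 1+.
Cation: ligand charges sum to -4; for the ion to be 1+, Ta = +5.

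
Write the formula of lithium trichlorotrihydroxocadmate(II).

Li4[CdCl3(OH)3]

Ligands: 3 hydroxo (OH, -1), 3 chloro (Cl, -1). Ligand charge sum = -6.
Charge balance with lithium (+1) requires 1 complex ion per 4 lithium.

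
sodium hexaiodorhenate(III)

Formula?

Ligands: 6 iodo (I, -1). Ligand charge sum = -6.
Charge balance with sodium (+1) requires 1 complex ion per 3 sodium.

Na3[ReI6]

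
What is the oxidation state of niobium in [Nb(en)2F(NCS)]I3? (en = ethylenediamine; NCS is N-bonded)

+5

3 iodide outside the brackets (-1 each) → the complex ion is 3+.
Ligand charges: 2×en neutral; 1×F = -1; 1×NCS = -1; sum -2.
Nb + (-2) = 3+ ⇒ Nb is +5.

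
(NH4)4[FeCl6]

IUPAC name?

The 4 ammonium counter-ions carry a total charge of +4, so each complex ion is 4−.
Ligand charges: 6×chloro (-1 each); total -6. So Fe + (-6) = 4−, giving Fe = +2.
The complex ion is anionic, so iron takes the -ate form ferrate(II).

ammonium hexachloroferrate(II)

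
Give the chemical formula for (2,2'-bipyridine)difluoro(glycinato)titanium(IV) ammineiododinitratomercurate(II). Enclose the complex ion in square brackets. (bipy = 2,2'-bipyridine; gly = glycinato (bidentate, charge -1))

[Ti(bipy)F2(gly)][HgI(NH3)(NO3)2]

Cation [Ti…]: ligand charges -3, Ti(IV) ⇒ ion charge 1+.
Anion [Hg…]: ligand charges -3, Hg(II) ⇒ ion charge 1−.
One 1+ cation balances one 1− anion.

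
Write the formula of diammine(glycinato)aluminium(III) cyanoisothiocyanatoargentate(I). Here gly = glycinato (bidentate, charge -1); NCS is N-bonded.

[Al(gly)(NH3)2][Ag(CN)(NCS)]2

Cation [Al…]: ligand charges -1, Al(III) ⇒ ion charge 2+.
Anion [Ag…]: ligand charges -2, Ag(I) ⇒ ion charge 1−.
One 2+ cation requires 2 of the 1− anion.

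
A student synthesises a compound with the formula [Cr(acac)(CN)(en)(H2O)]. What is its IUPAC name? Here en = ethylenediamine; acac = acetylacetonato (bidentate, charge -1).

There is no counter-ion, so the complex is neutral overall.
Ligand charges: 1×cyano (-1 each), 1×ethylenediamine (neutral), 1×acetylacetonato (-1 each), 1×aqua (neutral); total -2. So Cr + (-2) = 0, giving Cr = +2.
Ligands are named alphabetically: acetylacetonato before aqua before cyano before ethylenediamine.

(acetylacetonato)aquacyano(ethylenediamine)chromium(II)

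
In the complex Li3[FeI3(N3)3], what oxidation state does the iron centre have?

3 lithium outside the brackets (+1 each) → the complex ion is 3−.
Ligand charges: 3×N3 = -3; 3×I = -3; sum -6.
Fe + (-6) = 3− ⇒ Fe is +3.

+3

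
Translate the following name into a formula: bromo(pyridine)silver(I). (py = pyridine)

[AgBr(py)]

Ligands: 1 pyridine (py, neutral), 1 bromo (Br, -1). Ligand charge sum = -1.
With Ag in oxidation state +1, the complex ion is [Ag...].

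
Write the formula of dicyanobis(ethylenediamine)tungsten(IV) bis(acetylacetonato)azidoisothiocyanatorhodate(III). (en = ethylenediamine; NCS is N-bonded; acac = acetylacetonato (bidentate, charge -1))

[W(CN)2(en)2][Rh(acac)2(N3)(NCS)]2

Cation [W…]: ligand charges -2, W(IV) ⇒ ion charge 2+.
Anion [Rh…]: ligand charges -4, Rh(III) ⇒ ion charge 1−.
One 2+ cation requires 2 of the 1− anion.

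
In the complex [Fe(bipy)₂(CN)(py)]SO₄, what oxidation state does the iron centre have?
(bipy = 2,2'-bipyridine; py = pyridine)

+3

1 sulfate outside the brackets (-2 each) → the complex ion is 2+.
Ligand charges: 2×bipy neutral; 1×py neutral; 1×CN = -1; sum -1.
Fe + (-1) = 2+ ⇒ Fe is +3.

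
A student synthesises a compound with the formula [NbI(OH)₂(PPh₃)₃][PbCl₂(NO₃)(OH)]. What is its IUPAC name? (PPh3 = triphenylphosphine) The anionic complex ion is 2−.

Both ions are complex: the cation is named first with the plain metal name, the anion second with the -ate form; each ion's ligands are alphabetised independently.
The complex anion is given as 2−; its ligand charges sum to -4, so Pb = +2.
A 1:1 salt means the cation carries the equal and opposite charge, 2+.
Cation: ligand charges sum to -3; for the ion to be 2+, Nb = +5.

dihydroxoiodotris(triphenylphosphine)niobium(V) dichlorohydroxonitratoplumbate(II)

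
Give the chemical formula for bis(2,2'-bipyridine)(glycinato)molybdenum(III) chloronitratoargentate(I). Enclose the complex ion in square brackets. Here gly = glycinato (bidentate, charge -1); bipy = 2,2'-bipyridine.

[Mo(bipy)2(gly)][AgCl(NO3)]2

Cation [Mo…]: ligand charges -1, Mo(III) ⇒ ion charge 2+.
Anion [Ag…]: ligand charges -2, Ag(I) ⇒ ion charge 1−.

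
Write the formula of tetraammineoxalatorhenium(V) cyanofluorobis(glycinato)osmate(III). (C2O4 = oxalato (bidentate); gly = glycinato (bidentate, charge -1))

[Re(C2O4)(NH3)4][Os(CN)F(gly)2]3

Cation [Re…]: ligand charges -2, Re(V) ⇒ ion charge 3+.
Anion [Os…]: ligand charges -4, Os(III) ⇒ ion charge 1−.
One 3+ cation requires 3 of the 1− anion.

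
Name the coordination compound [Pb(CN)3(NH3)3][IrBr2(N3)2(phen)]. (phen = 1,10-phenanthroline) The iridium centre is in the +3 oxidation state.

triamminetricyanolead(IV) diazidodibromo(1,10-phenanthroline)iridate(III)

Both ions are complex: the cation is named first with the plain metal name, the anion second with the -ate form; each ion's ligands are alphabetised independently.
Ir is given as +3; the anion's ligand charges sum to -4, so the complex anion is 1−.
A 1:1 salt means the cation carries the equal and opposite charge, 1+.
Cation: ligand charges sum to -3; for the ion to be 1+, Pb = +4.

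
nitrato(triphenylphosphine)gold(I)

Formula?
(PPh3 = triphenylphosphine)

[Au(NO3)(PPh3)]

Ligands: 1 nitrato (NO3, -1), 1 triphenylphosphine (PPh3, neutral). Ligand charge sum = -1.
With Au in oxidation state +1, the complex ion is [Au...].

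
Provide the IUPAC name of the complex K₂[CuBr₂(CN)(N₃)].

potassium azidodibromocyanocuprate(II)

The 2 potassium counter-ions carry a total charge of +2, so each complex ion is 2−.
Ligand charges: 1×azido (-1 each), 2×bromo (-1 each), 1×cyano (-1 each); total -4. So Cu + (-4) = 2−, giving Cu = +2.
Ligands are named alphabetically: azido before bromo before cyano.
The complex ion is anionic, so copper takes the -ate form cuprate(II).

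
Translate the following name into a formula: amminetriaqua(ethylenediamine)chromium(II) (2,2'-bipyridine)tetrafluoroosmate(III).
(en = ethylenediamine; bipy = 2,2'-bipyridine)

[Cr(en)(H2O)3(NH3)][Os(bipy)F4]2

Cation [Cr…]: ligand charges 0, Cr(II) ⇒ ion charge 2+.
Anion [Os…]: ligand charges -4, Os(III) ⇒ ion charge 1−.
One 2+ cation requires 2 of the 1− anion.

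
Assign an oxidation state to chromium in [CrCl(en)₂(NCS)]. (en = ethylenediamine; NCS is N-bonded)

+2

No counter-ion: the bracketed complex is neutral.
Ligand charges: 1×Cl = -1; 2×en neutral; 1×NCS = -1; sum -2.
Cr + (-2) = 0 ⇒ Cr is +2.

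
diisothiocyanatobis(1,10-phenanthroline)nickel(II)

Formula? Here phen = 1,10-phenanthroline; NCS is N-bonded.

[Ni(NCS)2(phen)2]

Ligands: 2 1,10-phenanthroline (phen, neutral), 2 isothiocyanato (NCS, -1). Ligand charge sum = -2.
With Ni in oxidation state +2, the complex ion is [Ni...].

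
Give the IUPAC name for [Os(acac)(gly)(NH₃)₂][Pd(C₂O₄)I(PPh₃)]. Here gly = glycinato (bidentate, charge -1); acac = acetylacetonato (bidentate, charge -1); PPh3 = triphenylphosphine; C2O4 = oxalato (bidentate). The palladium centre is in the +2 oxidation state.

(acetylacetonato)diammine(glycinato)osmium(III) iodooxalato(triphenylphosphine)palladate(II)

Pd is given as +2; the anion's ligand charges sum to -3, so the complex anion is 1−.
A 1:1 salt means the cation carries the equal and opposite charge, 1+.
Cation: ligand charges sum to -2; for the ion to be 1+, Os = +3.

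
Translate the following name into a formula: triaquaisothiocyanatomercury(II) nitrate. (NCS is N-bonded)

Ligands: 3 aqua (H2O, neutral), 1 isothiocyanato (NCS, -1). Ligand charge sum = -1.
Charge balance with nitrate (-1) requires 1 complex ion per 1 nitrate.

[Hg(H2O)3(NCS)]NO3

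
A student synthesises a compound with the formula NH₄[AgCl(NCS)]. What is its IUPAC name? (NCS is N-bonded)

ammonium chloroisothiocyanatoargentate(I)

The 1 ammonium counter-ion carries a total charge of +1, so each complex ion is 1−.
Ligand charges: 1×isothiocyanato (-1 each), 1×chloro (-1 each); total -2. So Ag + (-2) = 1−, giving Ag = +1.
The complex ion is anionic, so silver takes the -ate form argentate(I).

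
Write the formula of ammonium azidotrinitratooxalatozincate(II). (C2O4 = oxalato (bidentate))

Ligands: 3 nitrato (NO3, -1), 1 oxalato (C2O4, -2), 1 azido (N3, -1). Ligand charge sum = -6.
With Zn in oxidation state +2, the complex ion is [Zn...]^4−.
Charge balance with ammonium (+1) requires 1 complex ion per 4 ammonium.

(NH4)4[Zn(C2O4)(N3)(NO3)3]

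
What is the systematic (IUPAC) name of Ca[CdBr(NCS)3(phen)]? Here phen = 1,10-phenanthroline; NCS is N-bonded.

The 1 calcium counter-ion carries a total charge of +2, so each complex ion is 2−.
Ligand charges: 1×1,10-phenanthroline (neutral), 3×isothiocyanato (-1 each), 1×bromo (-1 each); total -4. So Cd + (-4) = 2−, giving Cd = +2.
Ligands are named alphabetically: bromo before isothiocyanato before phenanthroline.
The complex ion is anionic, so cadmium takes the -ate form cadmate(II).

calcium bromotriisothiocyanato(1,10-phenanthroline)cadmate(II)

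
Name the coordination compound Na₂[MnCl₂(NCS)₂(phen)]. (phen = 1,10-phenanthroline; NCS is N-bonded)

sodium dichlorodiisothiocyanato(1,10-phenanthroline)manganate(II)

The 2 sodium counter-ions carry a total charge of +2, so each complex ion is 2−.
Ligand charges: 1×1,10-phenanthroline (neutral), 2×chloro (-1 each), 2×isothiocyanato (-1 each); total -4. So Mn + (-4) = 2−, giving Mn = +2.
The complex ion is anionic, so manganese takes the -ate form manganate(II).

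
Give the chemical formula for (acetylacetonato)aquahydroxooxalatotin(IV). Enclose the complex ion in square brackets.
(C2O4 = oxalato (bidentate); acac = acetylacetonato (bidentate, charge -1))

[Sn(acac)(C2O4)(H2O)(OH)]

Ligands: 1 aqua (H2O, neutral), 1 hydroxo (OH, -1), 1 oxalato (C2O4, -2), 1 acetylacetonato (acac, -1). Ligand charge sum = -4.
With Sn in oxidation state +4, the complex ion is [Sn...].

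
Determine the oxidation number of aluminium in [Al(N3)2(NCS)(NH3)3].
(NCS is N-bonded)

+3

No counter-ion: the bracketed complex is neutral.
Ligand charges: 1×NCS = -1; 2×N3 = -2; 3×NH3 neutral; sum -3.
Al + (-3) = 0 ⇒ Al is +3.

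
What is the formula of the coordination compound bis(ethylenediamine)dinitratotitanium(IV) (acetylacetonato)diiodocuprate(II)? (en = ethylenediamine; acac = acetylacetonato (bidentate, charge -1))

Cation [Ti…]: ligand charges -2, Ti(IV) ⇒ ion charge 2+.
Anion [Cu…]: ligand charges -3, Cu(II) ⇒ ion charge 1−.
One 2+ cation requires 2 of the 1− anion.

[Ti(en)2(NO3)2][Cu(acac)I2]2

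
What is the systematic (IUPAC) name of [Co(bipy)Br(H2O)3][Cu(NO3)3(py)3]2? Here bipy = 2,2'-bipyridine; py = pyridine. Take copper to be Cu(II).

triaqua(2,2'-bipyridine)bromocobalt(III) trinitratotris(pyridine)cuprate(II)

Both ions are complex: the cation is named first with the plain metal name, the anion second with the -ate form; each ion's ligands are alphabetised independently.
Cu is given as +2; the anion's ligand charges sum to -3, so the complex anion is 1−.
With 2 anions per cation, the cation must be 2×1 = 2+.
Cation: ligand charges sum to -1; for the ion to be 2+, Co = +3.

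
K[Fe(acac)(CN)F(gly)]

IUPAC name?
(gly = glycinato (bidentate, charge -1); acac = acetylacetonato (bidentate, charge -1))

potassium (acetylacetonato)cyanofluoro(glycinato)ferrate(III)

The 1 potassium counter-ion carries a total charge of +1, so each complex ion is 1−.
Ligand charges: 1×glycinato (-1 each), 1×cyano (-1 each), 1×fluoro (-1 each), 1×acetylacetonato (-1 each); total -4. So Fe + (-4) = 1−, giving Fe = +3.
Ligands are named alphabetically: acetylacetonato before cyano before fluoro before glycinato.
The complex ion is anionic, so iron takes the -ate form ferrate(III).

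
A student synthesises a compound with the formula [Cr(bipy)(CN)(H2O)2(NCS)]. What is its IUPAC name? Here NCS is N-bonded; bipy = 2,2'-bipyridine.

diaqua(2,2'-bipyridine)cyanoisothiocyanatochromium(II)

There is no counter-ion, so the complex is neutral overall.
Ligand charges: 1×isothiocyanato (-1 each), 1×2,2'-bipyridine (neutral), 2×aqua (neutral), 1×cyano (-1 each); total -2. So Cr + (-2) = 0, giving Cr = +2.
Ligands are named alphabetically: aqua before bipyridine before cyano before isothiocyanato.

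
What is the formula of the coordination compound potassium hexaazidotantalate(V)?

Ligands: 6 azido (N3, -1). Ligand charge sum = -6.
Charge balance with potassium (+1) requires 1 complex ion per 1 potassium.

K[Ta(N3)6]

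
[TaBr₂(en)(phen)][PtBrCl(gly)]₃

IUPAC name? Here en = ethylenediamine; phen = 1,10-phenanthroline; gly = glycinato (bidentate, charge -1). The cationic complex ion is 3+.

dibromo(ethylenediamine)(1,10-phenanthroline)tantalum(V) bromochloro(glycinato)platinate(II)

Both ions are complex: the cation is named first with the plain metal name, the anion second with the -ate form; each ion's ligands are alphabetised independently.
The complex cation is given as 3+; its ligand charges sum to -2, so Ta = +5.
With 3 anions per cation, each anion must be 3/3 = 1−.
Anion: ligand charges sum to -3; for the ion to be 1−, Pt = +2.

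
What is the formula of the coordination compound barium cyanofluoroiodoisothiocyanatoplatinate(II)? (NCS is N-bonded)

Ligands: 1 cyano (CN, -1), 1 fluoro (F, -1), 1 iodo (I, -1), 1 isothiocyanato (NCS, -1). Ligand charge sum = -4.
Charge balance with barium (+2) requires 1 complex ion per 1 barium.

Ba[Pt(CN)FI(NCS)]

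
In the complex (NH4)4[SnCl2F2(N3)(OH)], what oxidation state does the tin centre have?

+2

4 ammonium outside the brackets (+1 each) → the complex ion is 4−.
Ligand charges: 1×N3 = -1; 1×OH = -1; 2×Cl = -2; 2×F = -2; sum -6.
Sn + (-6) = 4− ⇒ Sn is +2.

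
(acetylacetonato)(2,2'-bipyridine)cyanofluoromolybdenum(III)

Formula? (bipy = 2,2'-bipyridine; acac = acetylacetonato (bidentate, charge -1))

[Mo(acac)(bipy)(CN)F]

Ligands: 1 2,2'-bipyridine (bipy, neutral), 1 fluoro (F, -1), 1 cyano (CN, -1), 1 acetylacetonato (acac, -1). Ligand charge sum = -3.
With Mo in oxidation state +3, the complex ion is [Mo...].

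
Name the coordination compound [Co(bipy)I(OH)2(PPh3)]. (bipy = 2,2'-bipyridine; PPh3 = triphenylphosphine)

There is no counter-ion, so the complex is neutral overall.
Ligand charges: 1×iodo (-1 each), 1×2,2'-bipyridine (neutral), 1×triphenylphosphine (neutral), 2×hydroxo (-1 each); total -3. So Co + (-3) = 0, giving Co = +3.
Ligands are named alphabetically: bipyridine before hydroxo before iodo before triphenylphosphine.

(2,2'-bipyridine)dihydroxoiodo(triphenylphosphine)cobalt(III)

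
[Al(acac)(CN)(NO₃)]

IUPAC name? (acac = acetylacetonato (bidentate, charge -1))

(acetylacetonato)cyanonitratoaluminium(III)

There is no counter-ion, so the complex is neutral overall.
Ligand charges: 1×acetylacetonato (-1 each), 1×nitrato (-1 each), 1×cyano (-1 each); total -3. So Al + (-3) = 0, giving Al = +3.
Ligands are named alphabetically: acetylacetonato before cyano before nitrato.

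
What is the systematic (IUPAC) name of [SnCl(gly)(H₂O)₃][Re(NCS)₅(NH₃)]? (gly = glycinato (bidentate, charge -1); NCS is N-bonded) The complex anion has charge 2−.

triaquachloro(glycinato)tin(IV) amminepentaisothiocyanatorhenate(III)

Both ions are complex: the cation is named first with the plain metal name, the anion second with the -ate form; each ion's ligands are alphabetised independently.
The complex anion is given as 2−; its ligand charges sum to -5, so Re = +3.
A 1:1 salt means the cation carries the equal and opposite charge, 2+.
Cation: ligand charges sum to -2; for the ion to be 2+, Sn = +4.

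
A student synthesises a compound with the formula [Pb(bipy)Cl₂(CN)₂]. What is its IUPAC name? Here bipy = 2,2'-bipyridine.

(2,2'-bipyridine)dichlorodicyanolead(IV)

There is no counter-ion, so the complex is neutral overall.
Ligand charges: 1×2,2'-bipyridine (neutral), 2×cyano (-1 each), 2×chloro (-1 each); total -4. So Pb + (-4) = 0, giving Pb = +4.
Ligands are named alphabetically: bipyridine before chloro before cyano.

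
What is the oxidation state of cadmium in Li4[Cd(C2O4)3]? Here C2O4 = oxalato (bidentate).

+2

4 lithium outside the brackets (+1 each) → the complex ion is 4−.
Ligand charges: 3×C2O4 = -6; sum -6.
Cd + (-6) = 4− ⇒ Cd is +2.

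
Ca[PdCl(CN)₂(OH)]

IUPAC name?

The 1 calcium counter-ion carries a total charge of +2, so each complex ion is 2−.
Ligand charges: 2×cyano (-1 each), 1×hydroxo (-1 each), 1×chloro (-1 each); total -4. So Pd + (-4) = 2−, giving Pd = +2.
The complex ion is anionic, so palladium takes the -ate form palladate(II).

calcium chlorodicyanohydroxopalladate(II)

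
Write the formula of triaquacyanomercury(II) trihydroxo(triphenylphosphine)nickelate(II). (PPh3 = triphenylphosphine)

Cation [Hg…]: ligand charges -1, Hg(II) ⇒ ion charge 1+.
Anion [Ni…]: ligand charges -3, Ni(II) ⇒ ion charge 1−.

[Hg(CN)(H2O)3][Ni(OH)3(PPh3)]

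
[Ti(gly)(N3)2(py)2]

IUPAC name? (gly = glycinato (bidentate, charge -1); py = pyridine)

There is no counter-ion, so the complex is neutral overall.
Ligand charges: 1×glycinato (-1 each), 2×azido (-1 each), 2×pyridine (neutral); total -3. So Ti + (-3) = 0, giving Ti = +3.
Ligands are named alphabetically: azido before glycinato before pyridine.

diazido(glycinato)bis(pyridine)titanium(III)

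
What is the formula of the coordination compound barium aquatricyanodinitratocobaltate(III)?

Ligands: 1 aqua (H2O, neutral), 2 nitrato (NO3, -1), 3 cyano (CN, -1). Ligand charge sum = -5.
Charge balance with barium (+2) requires 1 complex ion per 1 barium.

Ba[Co(CN)3(H2O)(NO3)2]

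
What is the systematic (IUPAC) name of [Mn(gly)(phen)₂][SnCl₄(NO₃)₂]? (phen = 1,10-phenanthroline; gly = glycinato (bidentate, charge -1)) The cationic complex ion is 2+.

Both ions are complex: the cation is named first with the plain metal name, the anion second with the -ate form; each ion's ligands are alphabetised independently.
The complex cation is given as 2+; its ligand charges sum to -1, so Mn = +3.
A 1:1 salt means the anion carries the equal and opposite charge, 2−.
Anion: ligand charges sum to -6; for the ion to be 2−, Sn = +4.

(glycinato)bis(1,10-phenanthroline)manganese(III) tetrachlorodinitratostannate(IV)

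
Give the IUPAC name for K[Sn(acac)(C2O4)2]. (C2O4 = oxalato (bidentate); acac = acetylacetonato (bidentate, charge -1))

The 1 potassium counter-ion carries a total charge of +1, so each complex ion is 1−.
Ligand charges: 2×oxalato (-2 each), 1×acetylacetonato (-1 each); total -5. So Sn + (-5) = 1−, giving Sn = +4.
Ligands are named alphabetically: acetylacetonato before oxalato.
The complex ion is anionic, so tin takes the -ate form stannate(IV).

potassium (acetylacetonato)dioxalatostannate(IV)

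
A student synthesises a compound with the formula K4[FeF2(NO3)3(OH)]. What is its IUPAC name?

The 4 potassium counter-ions carry a total charge of +4, so each complex ion is 4−.
Ligand charges: 1×hydroxo (-1 each), 2×fluoro (-1 each), 3×nitrato (-1 each); total -6. So Fe + (-6) = 4−, giving Fe = +2.
The complex ion is anionic, so iron takes the -ate form ferrate(II).

potassium difluorohydroxotrinitratoferrate(II)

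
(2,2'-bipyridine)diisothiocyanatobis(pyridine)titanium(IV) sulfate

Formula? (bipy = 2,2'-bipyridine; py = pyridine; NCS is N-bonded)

[Ti(bipy)(NCS)2(py)2]SO4

Ligands: 1 2,2'-bipyridine (bipy, neutral), 2 pyridine (py, neutral), 2 isothiocyanato (NCS, -1). Ligand charge sum = -2.
With Ti in oxidation state +4, the complex ion is [Ti...]^2+.
Charge balance with sulfate (-2) requires 1 complex ion per 1 sulfate.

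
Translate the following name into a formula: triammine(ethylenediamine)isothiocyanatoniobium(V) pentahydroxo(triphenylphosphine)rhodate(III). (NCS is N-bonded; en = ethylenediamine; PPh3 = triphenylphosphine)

Cation [Nb…]: ligand charges -1, Nb(V) ⇒ ion charge 4+.
Anion [Rh…]: ligand charges -5, Rh(III) ⇒ ion charge 2−.
One 4+ cation requires 2 of the 2− anion.

[Nb(en)(NCS)(NH3)3][Rh(OH)5(PPh3)]2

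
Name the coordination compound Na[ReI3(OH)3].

sodium trihydroxotriiodorhenate(V)

The 1 sodium counter-ion carries a total charge of +1, so each complex ion is 1−.
Ligand charges: 3×hydroxo (-1 each), 3×iodo (-1 each); total -6. So Re + (-6) = 1−, giving Re = +5.
Ligands are named alphabetically: hydroxo before iodo.
The complex ion is anionic, so rhenium takes the -ate form rhenate(V).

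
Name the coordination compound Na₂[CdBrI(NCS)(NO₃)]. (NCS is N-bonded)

sodium bromoiodoisothiocyanatonitratocadmate(II)

The 2 sodium counter-ions carry a total charge of +2, so each complex ion is 2−.
Ligand charges: 1×bromo (-1 each), 1×nitrato (-1 each), 1×isothiocyanato (-1 each), 1×iodo (-1 each); total -4. So Cd + (-4) = 2−, giving Cd = +2.
The complex ion is anionic, so cadmium takes the -ate form cadmate(II).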